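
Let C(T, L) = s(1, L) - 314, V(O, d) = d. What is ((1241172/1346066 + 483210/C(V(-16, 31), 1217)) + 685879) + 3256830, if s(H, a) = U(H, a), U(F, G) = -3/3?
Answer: 2652541454361/673033 ≈ 3.9412e+6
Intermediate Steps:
U(F, G) = -1 (U(F, G) = -3*⅓ = -1)
s(H, a) = -1
C(T, L) = -315 (C(T, L) = -1 - 314 = -315)
((1241172/1346066 + 483210/C(V(-16, 31), 1217)) + 685879) + 3256830 = ((1241172/1346066 + 483210/(-315)) + 685879) + 3256830 = ((1241172*(1/1346066) + 483210*(-1/315)) + 685879) + 3256830 = ((620586/673033 - 1534) + 685879) + 3256830 = (-1031812036/673033 + 685879) + 3256830 = 460587388971/673033 + 3256830 = 2652541454361/673033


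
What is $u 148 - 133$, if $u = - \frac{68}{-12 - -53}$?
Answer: $- \frac{15517}{41} \approx -378.46$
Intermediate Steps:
$u = - \frac{68}{41}$ ($u = - \frac{68}{-12 + 53} = - \frac{68}{41} \approx -1.6585$)
$u 148 - 133 = \left(- \frac{68}{41}\right) 148 - 133 = - \frac{10064}{41} - 133 = - \frac{15517}{41}$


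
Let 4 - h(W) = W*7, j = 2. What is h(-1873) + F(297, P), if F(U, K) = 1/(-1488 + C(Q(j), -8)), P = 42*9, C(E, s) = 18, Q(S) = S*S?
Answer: 19279049/1470 ≈ 13115.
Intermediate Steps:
Q(S) = S**2
h(W) = 4 - 7*W (h(W) = 4 - W*7 = 4 - 7*W)
P = 378
F(U, K) = -1/1470 (F(U, K) = 1/(-1488 + 18) = 1/(-1470) = -1/1470)
h(-1873) + F(297, P) = (4 - 7*(-1873)) - 1/1470 = (4 + 13111) - 1/1470 = 13115 - 1/1470 = 19279049/1470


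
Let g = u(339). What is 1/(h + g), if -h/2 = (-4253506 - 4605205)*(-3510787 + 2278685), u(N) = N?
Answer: -1/21829671080705 ≈ -4.5809e-14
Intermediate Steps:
g = 339
h = -21829671081044 (h = -2*(-4253506 - 4605205)*(-3510787 + 2278685) = -(-17717422)*(-1232102) = -2*10914835540522 = -21829671081044)
1/(h + g) = 1/(-21829671081044 + 339) = 1/(-21829671080705) = -1/21829671080705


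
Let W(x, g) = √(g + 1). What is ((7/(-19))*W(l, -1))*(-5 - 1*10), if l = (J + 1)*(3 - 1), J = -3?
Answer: 0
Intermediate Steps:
l = -4 (l = (-3 + 1)*(3 - 1) = -2*2 = -4)
W(x, g) = √(1 + g)
((7/(-19))*W(l, -1))*(-5 - 1*10) = ((7/(-19))*√(1 - 1))*(-5 - 1*10) = ((7*(-1/19))*√0)*(-5 - 10) = -7/19*0*(-15) = 0*(-15) = 0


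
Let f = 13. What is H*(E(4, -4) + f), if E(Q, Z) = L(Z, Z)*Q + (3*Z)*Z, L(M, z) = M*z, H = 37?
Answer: 4625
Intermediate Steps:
E(Q, Z) = 3*Z**2 + Q*Z**2 (E(Q, Z) = (Z*Z)*Q + (3*Z)*Z = Z**2*Q + 3*Z**2 = Q*Z**2 + 3*Z**2 = 3*Z**2 + Q*Z**2)
H*(E(4, -4) + f) = 37*((-4)**2*(3 + 4) + 13) = 37*(16*7 + 13) = 37*(112 + 13) = 37*125 = 4625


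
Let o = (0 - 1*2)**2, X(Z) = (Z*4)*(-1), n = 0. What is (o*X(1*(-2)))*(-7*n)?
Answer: 0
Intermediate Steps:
X(Z) = -4*Z (X(Z) = (4*Z)*(-1) = -4*Z)
o = 4 (o = (0 - 2)**2 = (-2)**2 = 4)
(o*X(1*(-2)))*(-7*n) = (4*(-4*(-2)))*(-7*0) = (4*(-4*(-2)))*0 = (4*8)*0 = 32*0 = 0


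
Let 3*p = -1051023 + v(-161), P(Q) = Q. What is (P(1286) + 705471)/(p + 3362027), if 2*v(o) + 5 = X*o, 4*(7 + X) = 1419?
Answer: 5654056/24018831 ≈ 0.23540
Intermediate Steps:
X = 1391/4 (X = -7 + (1/4)*1419 = -7 + 1419/4 = 1391/4 ≈ 347.75)
v(o) = -5/2 + 1391*o/8 (v(o) = -5/2 + (1391*o/4)/2 = -5/2 + 1391*o/8)
p = -2877385/8 (p = (-1051023 + (-5/2 + (1391/8)*(-161)))/3 = (-1051023 + (-5/2 - 223951/8))/3 = (-1051023 - 223971/8)/3 = (1/3)*(-8632155/8) = -2877385/8 ≈ -3.5967e+5)
(P(1286) + 705471)/(p + 3362027) = (1286 + 705471)/(-2877385/8 + 3362027) = 706757/(24018831/8) = 706757*(8/24018831) = 5654056/24018831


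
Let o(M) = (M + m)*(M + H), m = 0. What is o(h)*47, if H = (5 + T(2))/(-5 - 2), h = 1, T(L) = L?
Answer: 0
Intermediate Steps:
H = -1 (H = (5 + 2)/(-5 - 2) = 7/(-7) = 7*(-1/7) = -1)
o(M) = M*(-1 + M) (o(M) = (M + 0)*(M - 1) = M*(-1 + M))
o(h)*47 = (1*(-1 + 1))*47 = (1*0)*47 = 0*47 = 0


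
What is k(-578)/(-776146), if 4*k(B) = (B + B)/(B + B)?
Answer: -1/3104584 ≈ -3.2210e-7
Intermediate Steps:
k(B) = 1/4 (k(B) = ((B + B)/(B + B))/4 = ((2*B)/((2*B)))/4 = ((2*B)*(1/(2*B)))/4 = (1/4)*1 = 1/4)
k(-578)/(-776146) = (1/4)/(-776146) = (1/4)*(-1/776146) = -1/3104584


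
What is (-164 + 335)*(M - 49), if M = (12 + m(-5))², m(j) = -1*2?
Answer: 8721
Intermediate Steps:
m(j) = -2
M = 100 (M = (12 - 2)² = 10² = 100)
(-164 + 335)*(M - 49) = (-164 + 335)*(100 - 49) = 171*51 = 8721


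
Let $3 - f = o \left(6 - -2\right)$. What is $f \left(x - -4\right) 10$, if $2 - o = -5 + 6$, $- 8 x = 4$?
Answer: $-175$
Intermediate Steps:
$x = - \frac{1}{2}$ ($x = \left(- \frac{1}{8}\right) 4 = - \frac{1}{2} \approx -0.5$)
$o = 1$ ($o = 2 - \left(-5 + 6\right) = 2 - 1 = 1$)
$f = -5$ ($f = 3 - 1 \left(6 - -2\right) = 3 - 1 \left(6 + 2\right) = 3 - 1 \cdot 8 = 3 - 8 = -5$)
$f \left(x - -4\right) 10 = - 5 \left(- \frac{1}{2} - -4\right) 10 = - 5 \left(- \frac{1}{2} + 4\right) 10 = \left(-5\right) \frac{7}{2} \cdot 10 = \left(- \frac{35}{2}\right) 10 = -175$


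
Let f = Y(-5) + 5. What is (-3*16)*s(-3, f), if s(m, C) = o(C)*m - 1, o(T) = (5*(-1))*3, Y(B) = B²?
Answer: -2112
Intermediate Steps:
f = 30 (f = (-5)² + 5 = 25 + 5 = 30)
o(T) = -15 (o(T) = -5*3 = -15)
s(m, C) = -1 - 15*m (s(m, C) = -15*m - 1 = -1 - 15*m)
(-3*16)*s(-3, f) = (-3*16)*(-1 - 15*(-3)) = -48*(-1 + 45) = -48*44 = -2112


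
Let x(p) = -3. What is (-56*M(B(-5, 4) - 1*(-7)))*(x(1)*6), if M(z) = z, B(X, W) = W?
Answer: 11088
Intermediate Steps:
(-56*M(B(-5, 4) - 1*(-7)))*(x(1)*6) = (-56*(4 - 1*(-7)))*(-3*6) = -56*(4 + 7)*(-18) = -56*11*(-18) = -616*(-18) = 11088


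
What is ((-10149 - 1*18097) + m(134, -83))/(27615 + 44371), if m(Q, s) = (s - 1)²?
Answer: -10595/35993 ≈ -0.29436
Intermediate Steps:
m(Q, s) = (-1 + s)²
((-10149 - 1*18097) + m(134, -83))/(27615 + 44371) = ((-10149 - 1*18097) + (-1 - 83)²)/(27615 + 44371) = ((-10149 - 18097) + (-84)²)/71986 = (-28246 + 7056)*(1/71986) = -21190*1/71986 = -10595/35993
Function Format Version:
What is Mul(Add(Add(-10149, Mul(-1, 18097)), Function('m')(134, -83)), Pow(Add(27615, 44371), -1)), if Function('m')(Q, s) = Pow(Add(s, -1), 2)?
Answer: Rational(-10595, 35993) ≈ -0.29436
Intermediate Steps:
Function('m')(Q, s) = Pow(Add(-1, s), 2)
Mul(Add(Add(-10149, Mul(-1, 18097)), Function('m')(134, -83)), Pow(Add(27615, 44371), -1)) = Mul(Add(Add(-10149, Mul(-1, 18097)), Pow(Add(-1, -83), 2)), Pow(Add(27615, 44371), -1)) = Mul(Add(Add(-10149, -18097), Pow(-84, 2)), Pow(71986, -1)) = Mul(Add(-28246, 7056), Rational(1, 71986)) = Mul(-21190, Rational(1, 71986)) = Rational(-10595, 35993)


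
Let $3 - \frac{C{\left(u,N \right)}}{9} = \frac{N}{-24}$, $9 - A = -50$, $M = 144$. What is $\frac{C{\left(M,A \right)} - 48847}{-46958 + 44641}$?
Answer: $\frac{55769}{2648} \approx 21.061$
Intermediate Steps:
$A = 59$ ($A = 9 - -50 = 9 + 50 = 59$)
$C{\left(u,N \right)} = 27 + \frac{3 N}{8}$ ($C{\left(u,N \right)} = 27 - 9 \frac{N}{-24} = 27 - 9 N \left(- \frac{1}{24}\right) = 27 - 9 \left(- \frac{N}{24}\right) = 27 + \frac{3 N}{8}$)
$\frac{C{\left(M,A \right)} - 48847}{-46958 + 44641} = \frac{\left(27 + \frac{3}{8} \cdot 59\right) - 48847}{-46958 + 44641} = \frac{\left(27 + \frac{177}{8}\right) - 48847}{-2317} = \left(\frac{393}{8} - 48847\right) \left(- \frac{1}{2317}\right) = \left(- \frac{390383}{8}\right) \left(- \frac{1}{2317}\right) = \frac{55769}{2648}$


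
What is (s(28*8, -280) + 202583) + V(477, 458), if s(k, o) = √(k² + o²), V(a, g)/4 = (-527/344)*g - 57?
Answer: 8580582/43 + 56*√41 ≈ 1.9991e+5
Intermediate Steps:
V(a, g) = -228 - 527*g/86 (V(a, g) = 4*((-527/344)*g - 57) = 4*((-527*1/344)*g - 57) = 4*(-527*g/344 - 57) = 4*(-57 - 527*g/344) = -228 - 527*g/86)
(s(28*8, -280) + 202583) + V(477, 458) = (√((28*8)² + (-280)²) + 202583) + (-228 - 527/86*458) = (√(224² + 78400) + 202583) + (-228 - 120683/43) = (√(50176 + 78400) + 202583) - 130487/43 = (√128576 + 202583) - 130487/43 = (56*√41 + 202583) - 130487/43 = (202583 + 56*√41) - 130487/43 = 8580582/43 + 56*√41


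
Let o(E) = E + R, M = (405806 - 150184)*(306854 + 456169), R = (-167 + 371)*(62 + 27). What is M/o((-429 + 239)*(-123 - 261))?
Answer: 32507577551/15186 ≈ 2.1406e+6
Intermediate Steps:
R = 18156 (R = 204*89 = 18156)
M = 195045465306 (M = 255622*763023 = 195045465306)
o(E) = 18156 + E (o(E) = E + 18156 = 18156 + E)
M/o((-429 + 239)*(-123 - 261)) = 195045465306/(18156 + (-429 + 239)*(-123 - 261)) = 195045465306/(18156 - 190*(-384)) = 195045465306/(18156 + 72960) = 195045465306/91116 = 195045465306*(1/91116) = 32507577551/15186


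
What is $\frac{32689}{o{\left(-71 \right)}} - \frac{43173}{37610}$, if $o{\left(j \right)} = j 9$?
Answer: $- \frac{1257020837}{24032790} \approx -52.304$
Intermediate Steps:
$o{\left(j \right)} = 9 j$
$\frac{32689}{o{\left(-71 \right)}} - \frac{43173}{37610} = \frac{32689}{9 \left(-71\right)} - \frac{43173}{37610} = \frac{32689}{-639} - \frac{43173}{37610} = 32689 \left(- \frac{1}{639}\right) - \frac{43173}{37610} = - \frac{32689}{639} - \frac{43173}{37610} = - \frac{1257020837}{24032790}$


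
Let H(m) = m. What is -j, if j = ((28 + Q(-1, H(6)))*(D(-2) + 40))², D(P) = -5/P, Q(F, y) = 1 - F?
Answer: -1625625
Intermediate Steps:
j = 1625625 (j = ((28 + (1 - 1*(-1)))*(-5/(-2) + 40))² = ((28 + (1 + 1))*(-5*(-½) + 40))² = ((28 + 2)*(5/2 + 40))² = (30*(85/2))² = 1275² = 1625625)
-j = -1*1625625 = -1625625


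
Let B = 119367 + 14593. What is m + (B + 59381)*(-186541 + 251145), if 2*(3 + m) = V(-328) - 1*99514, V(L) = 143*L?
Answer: 12490528752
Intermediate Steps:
B = 133960
m = -73212 (m = -3 + (143*(-328) - 1*99514)/2 = -3 + (-46904 - 99514)/2 = -3 + (1/2)*(-146418) = -3 - 73209 = -73212)
m + (B + 59381)*(-186541 + 251145) = -73212 + (133960 + 59381)*(-186541 + 251145) = -73212 + 193341*64604 = -73212 + 12490601964 = 12490528752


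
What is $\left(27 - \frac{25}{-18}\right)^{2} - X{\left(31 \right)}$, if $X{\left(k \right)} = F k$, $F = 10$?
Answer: $\frac{160681}{324} \approx 495.93$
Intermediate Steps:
$X{\left(k \right)} = 10 k$
$\left(27 - \frac{25}{-18}\right)^{2} - X{\left(31 \right)} = \left(27 - \frac{25}{-18}\right)^{2} - 10 \cdot 31 = \left(27 - - \frac{25}{18}\right)^{2} - 310 = \left(27 + \frac{25}{18}\right)^{2} - 310 = \left(\frac{511}{18}\right)^{2} - 310 = \frac{261121}{324} - 310 = \frac{160681}{324}$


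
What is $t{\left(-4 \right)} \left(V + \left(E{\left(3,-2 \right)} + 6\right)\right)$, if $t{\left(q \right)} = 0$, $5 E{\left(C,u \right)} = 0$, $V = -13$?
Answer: $0$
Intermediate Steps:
$E{\left(C,u \right)} = 0$ ($E{\left(C,u \right)} = \frac{1}{5} \cdot 0 = 0$)
$t{\left(-4 \right)} \left(V + \left(E{\left(3,-2 \right)} + 6\right)\right) = 0 \left(-13 + \left(0 + 6\right)\right) = 0 \left(-13 + 6\right) = 0 \left(-7\right) = 0$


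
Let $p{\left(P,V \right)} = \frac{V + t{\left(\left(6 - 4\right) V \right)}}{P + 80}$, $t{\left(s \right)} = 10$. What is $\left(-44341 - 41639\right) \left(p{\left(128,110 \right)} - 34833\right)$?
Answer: $\frac{38933592570}{13} \approx 2.9949 \cdot 10^{9}$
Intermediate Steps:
$p{\left(P,V \right)} = \frac{10 + V}{80 + P}$ ($p{\left(P,V \right)} = \frac{V + 10}{P + 80} = \frac{10 + V}{80 + P}$)
$\left(-44341 - 41639\right) \left(p{\left(128,110 \right)} - 34833\right) = \left(-44341 - 41639\right) \left(\frac{10 + 110}{80 + 128} - 34833\right) = - 85980 \left(\frac{1}{208} \cdot 120 - 34833\right) = - 85980 \left(\frac{15}{26} - 34833\right) = \left(-85980\right) \left(- \frac{905643}{26}\right) = \frac{38933592570}{13}$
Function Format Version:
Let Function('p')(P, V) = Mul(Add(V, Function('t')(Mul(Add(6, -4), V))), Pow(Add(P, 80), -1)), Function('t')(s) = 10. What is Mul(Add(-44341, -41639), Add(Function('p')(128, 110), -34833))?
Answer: Rational(38933592570, 13) ≈ 2.9949e+9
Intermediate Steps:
Function('p')(P, V) = Mul(Pow(Add(80, P), -1), Add(10, V)) (Function('p')(P, V) = Mul(Add(V, 10), Pow(Add(P, 80), -1)) = Mul(Add(10, V), Pow(Add(80, P), -1)) = Mul(Pow(Add(80, P), -1), Add(10, V)))
Mul(Add(-44341, -41639), Add(Function('p')(128, 110), -34833)) = Mul(Add(-44341, -41639), Add(Mul(Pow(Add(80, 128), -1), Add(10, 110)), -34833)) = Mul(-85980, Add(Mul(Pow(208, -1), 120), -34833)) = Mul(-85980, Add(Mul(Rational(1, 208), 120), -34833)) = Mul(-85980, Add(Rational(15, 26), -34833)) = Mul(-85980, Rational(-905643, 26)) = Rational(38933592570, 13)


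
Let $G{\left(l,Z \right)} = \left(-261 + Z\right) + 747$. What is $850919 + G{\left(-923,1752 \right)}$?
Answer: $853157$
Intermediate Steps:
$G{\left(l,Z \right)} = 486 + Z$
$850919 + G{\left(-923,1752 \right)} = 850919 + \left(486 + 1752\right) = 850919 + 2238 = 853157$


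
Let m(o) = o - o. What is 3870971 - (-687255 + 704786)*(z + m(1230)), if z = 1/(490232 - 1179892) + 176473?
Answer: -2130964704217189/689660 ≈ -3.0899e+9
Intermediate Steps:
m(o) = 0
z = 121706369179/689660 (z = 1/(-689660) + 176473 = -1/689660 + 176473 = 121706369179/689660 ≈ 1.7647e+5)
3870971 - (-687255 + 704786)*(z + m(1230)) = 3870971 - (-687255 + 704786)*(121706369179/689660 + 0) = 3870971 - 17531*121706369179/689660 = 3870971 - 1*2133634358077049/689660 = 3870971 - 2133634358077049/689660 = -2130964704217189/689660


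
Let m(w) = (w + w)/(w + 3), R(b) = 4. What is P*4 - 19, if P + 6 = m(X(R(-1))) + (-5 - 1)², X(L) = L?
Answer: 739/7 ≈ 105.57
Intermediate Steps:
m(w) = 2*w/(3 + w) (m(w) = (2*w)/(3 + w) = 2*w/(3 + w))
P = 218/7 (P = -6 + (2*4/(3 + 4) + (-5 - 1)²) = -6 + (2*4/7 + (-6)²) = -6 + (2*4*(⅐) + 36) = -6 + (8/7 + 36) = -6 + 260/7 = 218/7 ≈ 31.143)
P*4 - 19 = (218/7)*4 - 19 = 872/7 - 19 = 739/7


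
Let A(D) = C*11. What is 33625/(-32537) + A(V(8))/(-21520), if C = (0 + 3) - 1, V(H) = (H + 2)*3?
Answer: -362162907/350098120 ≈ -1.0345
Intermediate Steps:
V(H) = 6 + 3*H (V(H) = (2 + H)*3 = 6 + 3*H)
C = 2 (C = 3 - 1 = 2)
A(D) = 22 (A(D) = 2*11 = 22)
33625/(-32537) + A(V(8))/(-21520) = 33625/(-32537) + 22/(-21520) = 33625*(-1/32537) + 22*(-1/21520) = -33625/32537 - 11/10760 = -362162907/350098120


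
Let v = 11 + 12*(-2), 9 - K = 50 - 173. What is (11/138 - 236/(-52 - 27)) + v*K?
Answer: -18674395/10902 ≈ -1712.9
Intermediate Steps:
K = 132 (K = 9 - (50 - 173) = 9 - 1*(-123) = 9 + 123 = 132)
v = -13 (v = 11 - 24 = -13)
(11/138 - 236/(-52 - 27)) + v*K = (11/138 - 236/(-52 - 27)) - 13*132 = (11*(1/138) - 236/(-79)) - 1716 = (11/138 - 236*(-1/79)) - 1716 = (11/138 + 236/79) - 1716 = 33437/10902 - 1716 = -18674395/10902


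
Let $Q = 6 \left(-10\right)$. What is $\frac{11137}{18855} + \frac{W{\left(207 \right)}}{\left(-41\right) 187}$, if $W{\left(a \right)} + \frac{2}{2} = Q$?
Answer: $\frac{86537534}{144561285} \approx 0.59862$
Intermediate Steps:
$Q = -60$
$W{\left(a \right)} = -61$ ($W{\left(a \right)} = -1 - 60 = -61$)
$\frac{11137}{18855} + \frac{W{\left(207 \right)}}{\left(-41\right) 187} = \frac{11137}{18855} - \frac{61}{\left(-41\right) 187} = 11137 \cdot \frac{1}{18855} - \frac{61}{-7667} = \frac{11137}{18855} - - \frac{61}{7667} = \frac{11137}{18855} + \frac{61}{7667} = \frac{86537534}{144561285}$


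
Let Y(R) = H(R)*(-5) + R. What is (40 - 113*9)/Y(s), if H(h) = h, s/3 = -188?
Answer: -977/2256 ≈ -0.43307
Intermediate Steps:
s = -564 (s = 3*(-188) = -564)
Y(R) = -4*R (Y(R) = R*(-5) + R = -5*R + R = -4*R)
(40 - 113*9)/Y(s) = (40 - 113*9)/((-4*(-564))) = (40 - 1017)/2256 = -977*1/2256 = -977/2256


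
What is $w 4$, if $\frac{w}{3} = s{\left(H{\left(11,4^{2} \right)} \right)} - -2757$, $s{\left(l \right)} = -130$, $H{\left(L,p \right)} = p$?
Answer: $31524$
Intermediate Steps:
$w = 7881$ ($w = 3 \left(-130 - -2757\right) = 3 \left(-130 + 2757\right) = 3 \cdot 2627 = 7881$)
$w 4 = 7881 \cdot 4 = 31524$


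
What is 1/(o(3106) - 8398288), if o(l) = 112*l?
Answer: -1/8050416 ≈ -1.2422e-7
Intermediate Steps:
1/(o(3106) - 8398288) = 1/(112*3106 - 8398288) = 1/(347872 - 8398288) = 1/(-8050416) = -1/8050416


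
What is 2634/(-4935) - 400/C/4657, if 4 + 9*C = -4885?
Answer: -19984446094/37453480085 ≈ -0.53358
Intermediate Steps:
C = -4889/9 (C = -4/9 + (⅑)*(-4885) = -4/9 - 4885/9 = -4889/9 ≈ -543.22)
2634/(-4935) - 400/C/4657 = 2634/(-4935) - 400/(-4889/9)/4657 = 2634*(-1/4935) - 400*(-9/4889)*(1/4657) = -878/1645 + (3600/4889)*(1/4657) = -878/1645 + 3600/22768073 = -19984446094/37453480085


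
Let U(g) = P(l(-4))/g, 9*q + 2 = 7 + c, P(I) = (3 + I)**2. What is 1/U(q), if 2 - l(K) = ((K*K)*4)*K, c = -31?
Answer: -26/613089 ≈ -4.2408e-5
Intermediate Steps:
l(K) = 2 - 4*K**3 (l(K) = 2 - (K*K)*4*K = 2 - K**2*4*K = 2 - 4*K**2*K = 2 - 4*K**3)
q = -26/9 (q = -2/9 + (7 - 31)/9 = -2/9 + (1/9)*(-24) = -2/9 - 8/3 = -26/9 ≈ -2.8889)
U(g) = 68121/g (U(g) = (3 + (2 - 4*(-4)**3))**2/g = (3 + (2 - 4*(-64)))**2/g = (3 + (2 + 256))**2/g = (3 + 258)**2/g = 261**2/g = 68121/g)
1/U(q) = 1/(68121/(-26/9)) = 1/(68121*(-9/26)) = 1/(-613089/26) = -26/613089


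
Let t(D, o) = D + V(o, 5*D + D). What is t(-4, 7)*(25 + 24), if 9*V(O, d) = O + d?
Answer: -2597/9 ≈ -288.56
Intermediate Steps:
V(O, d) = O/9 + d/9 (V(O, d) = (O + d)/9 = O/9 + d/9)
t(D, o) = o/9 + 5*D/3 (t(D, o) = D + (o/9 + (5*D + D)/9) = D + (o/9 + (6*D)/9) = D + (o/9 + 2*D/3) = o/9 + 5*D/3)
t(-4, 7)*(25 + 24) = ((⅑)*7 + (5/3)*(-4))*(25 + 24) = (7/9 - 20/3)*49 = -53/9*49 = -2597/9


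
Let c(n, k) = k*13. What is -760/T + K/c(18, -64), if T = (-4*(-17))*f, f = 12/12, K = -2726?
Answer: -55869/7072 ≈ -7.9000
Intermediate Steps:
c(n, k) = 13*k
f = 1 (f = 12*(1/12) = 1)
T = 68 (T = -4*(-17)*1 = 68*1 = 68)
-760/T + K/c(18, -64) = -760/68 - 2726/(13*(-64)) = -760*1/68 - 2726/(-832) = -190/17 - 2726*(-1/832) = -190/17 + 1363/416 = -55869/7072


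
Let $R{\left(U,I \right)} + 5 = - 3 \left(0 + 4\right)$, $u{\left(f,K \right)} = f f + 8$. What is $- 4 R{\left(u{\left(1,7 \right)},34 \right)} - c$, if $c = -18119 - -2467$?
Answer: $15720$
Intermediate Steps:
$u{\left(f,K \right)} = 8 + f^{2}$ ($u{\left(f,K \right)} = f^{2} + 8 = 8 + f^{2}$)
$c = -15652$ ($c = -18119 + 2467 = -15652$)
$R{\left(U,I \right)} = -17$ ($R{\left(U,I \right)} = -5 - 3 \left(0 + 4\right) = -5 - 12 = -17$)
$- 4 R{\left(u{\left(1,7 \right)},34 \right)} - c = \left(-4\right) \left(-17\right) - -15652 = 68 + 15652 = 15720$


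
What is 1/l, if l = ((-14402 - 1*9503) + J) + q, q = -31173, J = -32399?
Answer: -1/87477 ≈ -1.1432e-5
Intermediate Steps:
l = -87477 (l = ((-14402 - 1*9503) - 32399) - 31173 = ((-14402 - 9503) - 32399) - 31173 = (-23905 - 32399) - 31173 = -56304 - 31173 = -87477)
1/l = 1/(-87477) = -1/87477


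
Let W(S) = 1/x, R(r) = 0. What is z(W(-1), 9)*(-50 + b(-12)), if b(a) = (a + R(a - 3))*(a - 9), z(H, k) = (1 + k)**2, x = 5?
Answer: 20200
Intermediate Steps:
W(S) = 1/5
b(a) = a*(-9 + a) (b(a) = (a + 0)*(a - 9) = a*(-9 + a))
z(W(-1), 9)*(-50 + b(-12)) = (1 + 9)**2*(-50 - 12*(-9 - 12)) = 10**2*(-50 - 12*(-21)) = 100*(-50 + 252) = 100*202 = 20200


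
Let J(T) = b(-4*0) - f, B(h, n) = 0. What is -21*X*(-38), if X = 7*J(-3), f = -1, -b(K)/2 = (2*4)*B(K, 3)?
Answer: 5586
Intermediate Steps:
b(K) = 0 (b(K) = -2*2*4*0 = -16*0 = -2*0 = 0)
J(T) = 1 (J(T) = 0 - 1*(-1) = 0 + 1 = 1)
X = 7 (X = 7*1 = 7)
-21*X*(-38) = -21*7*(-38) = -147*(-38) = 5586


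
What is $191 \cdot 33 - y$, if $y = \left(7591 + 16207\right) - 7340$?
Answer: $-10155$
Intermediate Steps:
$y = 16458$ ($y = 23798 - 7340 = 16458$)
$191 \cdot 33 - y = 191 \cdot 33 - 16458 = 6303 - 16458 = -10155$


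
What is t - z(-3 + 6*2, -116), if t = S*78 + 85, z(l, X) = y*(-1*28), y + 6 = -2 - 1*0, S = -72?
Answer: -5755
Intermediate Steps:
y = -8 (y = -6 + (-2 - 1*0) = -6 + (-2 + 0) = -6 - 2 = -8)
z(l, X) = 224 (z(l, X) = -(-8)*28 = -8*(-28) = 224)
t = -5531 (t = -72*78 + 85 = -5616 + 85 = -5531)
t - z(-3 + 6*2, -116) = -5531 - 1*224 = -5531 - 224 = -5755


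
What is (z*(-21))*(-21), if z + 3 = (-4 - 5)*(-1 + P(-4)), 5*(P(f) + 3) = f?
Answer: 88641/5 ≈ 17728.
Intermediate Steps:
P(f) = -3 + f/5
z = 201/5 (z = -3 + (-4 - 5)*(-1 + (-3 + (⅕)*(-4))) = -3 - 9*(-1 + (-3 - ⅘)) = -3 - 9*(-1 - 19/5) = -3 - 9*(-24/5) = -3 + 216/5 = 201/5 ≈ 40.200)
(z*(-21))*(-21) = ((201/5)*(-21))*(-21) = -4221/5*(-21) = 88641/5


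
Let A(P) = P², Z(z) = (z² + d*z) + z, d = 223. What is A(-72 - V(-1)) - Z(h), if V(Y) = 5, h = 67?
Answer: -13568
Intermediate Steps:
Z(z) = z² + 224*z (Z(z) = (z² + 223*z) + z = z² + 224*z)
A(-72 - V(-1)) - Z(h) = (-72 - 1*5)² - 67*(224 + 67) = (-72 - 5)² - 67*291 = (-77)² - 1*19497 = 5929 - 19497 = -13568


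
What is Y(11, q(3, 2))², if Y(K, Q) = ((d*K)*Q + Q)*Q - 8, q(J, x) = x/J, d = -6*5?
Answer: 1926544/81 ≈ 23785.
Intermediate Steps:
d = -30
Y(K, Q) = -8 + Q*(Q - 30*K*Q) (Y(K, Q) = ((-30*K)*Q + Q)*Q - 8 = (-30*K*Q + Q)*Q - 8 = (Q - 30*K*Q)*Q - 8 = Q*(Q - 30*K*Q) - 8 = -8 + Q*(Q - 30*K*Q))
Y(11, q(3, 2))² = (-8 + (2/3)² - 30*11*(2/3)²)² = (-8 + (2*(⅓))² - 30*11*(2*(⅓))²)² = (-8 + (⅔)² - 30*11*(⅔)²)² = (-8 + 4/9 - 30*11*4/9)² = (-8 + 4/9 - 440/3)² = (-1388/9)² = 1926544/81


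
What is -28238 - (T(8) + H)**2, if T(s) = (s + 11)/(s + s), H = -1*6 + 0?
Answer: -7234857/256 ≈ -28261.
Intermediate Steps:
H = -6 (H = -6 + 0 = -6)
T(s) = (11 + s)/(2*s) (T(s) = (11 + s)/((2*s)) = (11 + s)*(1/(2*s)) = (11 + s)/(2*s))
-28238 - (T(8) + H)**2 = -28238 - ((1/2)*(11 + 8)/8 - 6)**2 = -28238 - ((1/2)*(1/8)*19 - 6)**2 = -28238 - (19/16 - 6)**2 = -28238 - (-77/16)**2 = -28238 - 1*5929/256 = -28238 - 5929/256 = -7234857/256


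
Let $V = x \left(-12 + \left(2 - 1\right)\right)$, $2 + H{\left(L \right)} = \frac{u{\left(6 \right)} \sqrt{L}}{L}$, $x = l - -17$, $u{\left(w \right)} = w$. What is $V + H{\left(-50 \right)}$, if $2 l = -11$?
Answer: $- \frac{257}{2} - \frac{3 i \sqrt{2}}{5} \approx -128.5 - 0.84853 i$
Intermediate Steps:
$l = - \frac{11}{2}$ ($l = \frac{1}{2} \left(-11\right) = - \frac{11}{2} \approx -5.5$)
$x = \frac{23}{2}$ ($x = - \frac{11}{2} - -17 = - \frac{11}{2} + 17 = \frac{23}{2} \approx 11.5$)
$H{\left(L \right)} = -2 + \frac{6}{\sqrt{L}}$ ($H{\left(L \right)} = -2 + \frac{6 \sqrt{L}}{L} = -2 + \frac{6}{\sqrt{L}}$)
$V = - \frac{253}{2}$ ($V = \frac{23 \left(-12 + \left(2 - 1\right)\right)}{2} = \frac{23 \left(-12 + 1\right)}{2} = \frac{23}{2} \left(-11\right) = - \frac{253}{2} \approx -126.5$)
$V + H{\left(-50 \right)} = - \frac{253}{2} - \left(2 - \frac{6}{5 i \sqrt{2}}\right) = - \frac{253}{2} - \left(2 - 6 \left(- \frac{i \sqrt{2}}{10}\right)\right) = - \frac{253}{2} - \left(2 + \frac{3 i \sqrt{2}}{5}\right) = - \frac{257}{2} - \frac{3 i \sqrt{2}}{5}$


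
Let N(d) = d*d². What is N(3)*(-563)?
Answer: -15201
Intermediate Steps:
N(d) = d³
N(3)*(-563) = 3³*(-563) = 27*(-563) = -15201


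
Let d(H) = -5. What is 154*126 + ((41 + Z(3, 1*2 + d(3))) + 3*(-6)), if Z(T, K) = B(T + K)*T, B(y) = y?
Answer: 19427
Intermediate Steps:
Z(T, K) = T*(K + T) (Z(T, K) = (T + K)*T = (K + T)*T = T*(K + T))
154*126 + ((41 + Z(3, 1*2 + d(3))) + 3*(-6)) = 154*126 + ((41 + 3*((1*2 - 5) + 3)) + 3*(-6)) = 19404 + ((41 + 3*((2 - 5) + 3)) - 18) = 19404 + ((41 + 3*(-3 + 3)) - 18) = 19404 + ((41 + 3*0) - 18) = 19404 + ((41 + 0) - 18) = 19404 + (41 - 18) = 19404 + 23 = 19427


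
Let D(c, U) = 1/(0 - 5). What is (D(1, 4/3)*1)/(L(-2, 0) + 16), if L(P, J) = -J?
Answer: -1/80 ≈ -0.012500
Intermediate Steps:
D(c, U) = -⅕ (D(c, U) = 1/(-5) = -⅕)
(D(1, 4/3)*1)/(L(-2, 0) + 16) = (-⅕*1)/(-1*0 + 16) = -1/(5*(0 + 16)) = -⅕/16 = -⅕*1/16 = -1/80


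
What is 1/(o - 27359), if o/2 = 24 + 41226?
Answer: 1/55141 ≈ 1.8135e-5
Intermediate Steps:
o = 82500 (o = 2*(24 + 41226) = 2*41250 = 82500)
1/(o - 27359) = 1/(82500 - 27359) = 1/55141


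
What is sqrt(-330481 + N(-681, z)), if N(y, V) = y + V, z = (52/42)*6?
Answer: I*sqrt(16226574)/7 ≈ 575.46*I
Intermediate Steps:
z = 52/7 (z = (52*(1/42))*6 = (26/21)*6 = 52/7 ≈ 7.4286)
N(y, V) = V + y
sqrt(-330481 + N(-681, z)) = sqrt(-330481 + (52/7 - 681)) = sqrt(-330481 - 4715/7) = sqrt(-2318082/7) = I*sqrt(16226574)/7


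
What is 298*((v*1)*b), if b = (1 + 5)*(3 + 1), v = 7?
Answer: 50064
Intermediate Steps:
b = 24 (b = 6*4 = 24)
298*((v*1)*b) = 298*((7*1)*24) = 298*(7*24) = 298*168 = 50064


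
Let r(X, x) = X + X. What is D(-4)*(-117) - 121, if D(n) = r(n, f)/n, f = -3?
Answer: -355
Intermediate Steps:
r(X, x) = 2*X
D(n) = 2 (D(n) = (2*n)/n = 2)
D(-4)*(-117) - 121 = 2*(-117) - 121 = -234 - 121 = -355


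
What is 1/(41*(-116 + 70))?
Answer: -1/1886 ≈ -0.00053022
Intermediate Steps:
1/(41*(-116 + 70)) = 1/(41*(-46)) = 1/(-1886) = -1/1886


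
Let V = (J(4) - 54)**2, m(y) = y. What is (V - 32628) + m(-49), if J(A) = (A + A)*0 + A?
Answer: -30177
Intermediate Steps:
J(A) = A (J(A) = (2*A)*0 + A = 0 + A = A)
V = 2500 (V = (4 - 54)**2 = (-50)**2 = 2500)
(V - 32628) + m(-49) = (2500 - 32628) - 49 = -30128 - 49 = -30177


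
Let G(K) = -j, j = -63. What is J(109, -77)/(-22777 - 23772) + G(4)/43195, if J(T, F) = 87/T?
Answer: 315894018/219164561995 ≈ 0.0014414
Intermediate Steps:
G(K) = 63 (G(K) = -1*(-63) = 63)
J(109, -77)/(-22777 - 23772) + G(4)/43195 = (87/109)/(-22777 - 23772) + 63/43195 = (87*(1/109))/(-46549) + 63*(1/43195) = (87/109)*(-1/46549) + 63/43195 = -87/5073841 + 63/43195 = 315894018/219164561995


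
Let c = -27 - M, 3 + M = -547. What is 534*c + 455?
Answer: 279737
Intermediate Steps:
M = -550 (M = -3 - 547 = -550)
c = 523 (c = -27 - 1*(-550) = -27 + 550 = 523)
534*c + 455 = 534*523 + 455 = 279282 + 455 = 279737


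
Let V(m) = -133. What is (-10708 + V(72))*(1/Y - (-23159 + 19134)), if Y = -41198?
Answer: -1797675749109/41198 ≈ -4.3635e+7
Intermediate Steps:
(-10708 + V(72))*(1/Y - (-23159 + 19134)) = (-10708 - 133)*(1/(-41198) - (-23159 + 19134)) = -10841*(-1/41198 - 1*(-4025)) = -10841*(-1/41198 + 4025) = -10841*165821949/41198 = -1797675749109/41198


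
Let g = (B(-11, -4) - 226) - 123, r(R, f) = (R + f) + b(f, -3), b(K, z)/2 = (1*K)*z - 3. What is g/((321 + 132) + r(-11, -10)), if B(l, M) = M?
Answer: -353/486 ≈ -0.72634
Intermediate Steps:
b(K, z) = -6 + 2*K*z (b(K, z) = 2*((1*K)*z - 3) = 2*(K*z - 3) = 2*(-3 + K*z) = -6 + 2*K*z)
r(R, f) = -6 + R - 5*f (r(R, f) = (R + f) + (-6 + 2*f*(-3)) = (R + f) + (-6 - 6*f) = -6 + R - 5*f)
g = -353 (g = (-4 - 226) - 123 = -230 - 123 = -353)
g/((321 + 132) + r(-11, -10)) = -353/((321 + 132) + (-6 - 11 - 5*(-10))) = -353/(453 + (-6 - 11 + 50)) = -353/(453 + 33) = -353/486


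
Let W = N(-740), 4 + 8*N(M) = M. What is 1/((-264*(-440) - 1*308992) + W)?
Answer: -1/192925 ≈ -5.1834e-6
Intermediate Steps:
N(M) = -½ + M/8
W = -93 (W = -½ + (⅛)*(-740) = -½ - 185/2 = -93)
1/((-264*(-440) - 1*308992) + W) = 1/((-264*(-440) - 1*308992) - 93) = 1/((116160 - 308992) - 93) = 1/(-192832 - 93) = 1/(-192925) = -1/192925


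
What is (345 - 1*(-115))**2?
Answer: 211600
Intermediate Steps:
(345 - 1*(-115))**2 = (345 + 115)**2 = 460**2 = 211600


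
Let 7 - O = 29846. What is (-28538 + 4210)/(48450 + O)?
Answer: -24328/18611 ≈ -1.3072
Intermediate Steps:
O = -29839 (O = 7 - 1*29846 = 7 - 29846 = -29839)
(-28538 + 4210)/(48450 + O) = (-28538 + 4210)/(48450 - 29839) = -24328/18611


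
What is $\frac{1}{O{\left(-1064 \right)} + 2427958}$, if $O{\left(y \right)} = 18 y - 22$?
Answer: $\frac{1}{2408784} \approx 4.1515 \cdot 10^{-7}$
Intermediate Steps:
$O{\left(y \right)} = -22 + 18 y$
$\frac{1}{O{\left(-1064 \right)} + 2427958} = \frac{1}{\left(-22 + 18 \left(-1064\right)\right) + 2427958} = \frac{1}{\left(-22 - 19152\right) + 2427958} = \frac{1}{-19174 + 2427958} = \frac{1}{2408784}$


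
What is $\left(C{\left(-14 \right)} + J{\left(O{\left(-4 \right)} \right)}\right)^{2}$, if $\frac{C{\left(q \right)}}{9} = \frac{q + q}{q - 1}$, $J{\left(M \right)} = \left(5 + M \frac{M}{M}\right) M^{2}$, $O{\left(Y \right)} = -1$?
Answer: $\frac{10816}{25} \approx 432.64$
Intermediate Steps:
$J{\left(M \right)} = M^{2} \left(5 + M\right)$ ($J{\left(M \right)} = \left(5 + M 1\right) M^{2} = \left(5 + M\right) M^{2} = M^{2} \left(5 + M\right)$)
$C{\left(q \right)} = \frac{18 q}{-1 + q}$ ($C{\left(q \right)} = 9 \frac{q + q}{q - 1} = 9 \frac{2 q}{-1 + q} = \frac{18 q}{-1 + q}$)
$\left(C{\left(-14 \right)} + J{\left(O{\left(-4 \right)} \right)}\right)^{2} = \left(18 \left(-14\right) \frac{1}{-1 - 14} + \left(-1\right)^{2} \left(5 - 1\right)\right)^{2} = \left(18 \left(-14\right) \frac{1}{-15} + 1 \cdot 4\right)^{2} = \left(18 \left(-14\right) \left(- \frac{1}{15}\right) + 4\right)^{2} = \left(\frac{84}{5} + 4\right)^{2} = \left(\frac{104}{5}\right)^{2} = \frac{10816}{25}$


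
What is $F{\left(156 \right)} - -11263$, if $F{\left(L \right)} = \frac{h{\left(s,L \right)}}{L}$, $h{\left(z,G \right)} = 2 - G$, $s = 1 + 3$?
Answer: $\frac{878437}{78} \approx 11262.0$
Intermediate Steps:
$s = 4$
$F{\left(L \right)} = \frac{2 - L}{L}$
$F{\left(156 \right)} - -11263 = \frac{2 - 156}{156} - -11263 = \frac{2 - 156}{156} + 11263 = \frac{1}{156} \left(-154\right) + 11263 = - \frac{77}{78} + 11263 = \frac{878437}{78}$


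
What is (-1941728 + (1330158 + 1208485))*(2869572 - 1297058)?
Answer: 938657194310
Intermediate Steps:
(-1941728 + (1330158 + 1208485))*(2869572 - 1297058) = (-1941728 + 2538643)*1572514 = 596915*1572514 = 938657194310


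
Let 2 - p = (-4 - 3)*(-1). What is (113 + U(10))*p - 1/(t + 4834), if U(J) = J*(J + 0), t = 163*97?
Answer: -21986926/20645 ≈ -1065.0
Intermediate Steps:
t = 15811
U(J) = J² (U(J) = J*J = J²)
p = -5 (p = 2 - (-4 - 3)*(-1) = 2 - (-7)*(-1) = 2 - 1*7 = 2 - 7 = -5)
(113 + U(10))*p - 1/(t + 4834) = (113 + 10²)*(-5) - 1/(15811 + 4834) = (113 + 100)*(-5) - 1/20645 = 213*(-5) - 1*1/20645 = -1065 - 1/20645 = -21986926/20645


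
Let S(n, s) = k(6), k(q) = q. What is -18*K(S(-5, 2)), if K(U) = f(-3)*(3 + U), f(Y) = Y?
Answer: 486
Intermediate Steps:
S(n, s) = 6
K(U) = -9 - 3*U (K(U) = -3*(3 + U) = -9 - 3*U)
-18*K(S(-5, 2)) = -18*(-9 - 3*6) = -18*(-9 - 18) = -18*(-27) = 486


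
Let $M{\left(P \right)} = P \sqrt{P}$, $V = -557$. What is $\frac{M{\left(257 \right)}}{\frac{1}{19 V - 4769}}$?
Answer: $- 3945464 \sqrt{257} \approx -6.3251 \cdot 10^{7}$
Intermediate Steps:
$M{\left(P \right)} = P^{\frac{3}{2}}$
$\frac{M{\left(257 \right)}}{\frac{1}{19 V - 4769}} = \frac{257^{\frac{3}{2}}}{\frac{1}{19 \left(-557\right) - 4769}} = \frac{257 \sqrt{257}}{\frac{1}{-10583 - 4769}} = \frac{257 \sqrt{257}}{\frac{1}{-15352}} = \frac{257 \sqrt{257}}{- \frac{1}{15352}} = 257 \sqrt{257} \left(-15352\right) = - 3945464 \sqrt{257}$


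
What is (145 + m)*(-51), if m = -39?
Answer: -5406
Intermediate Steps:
(145 + m)*(-51) = (145 - 39)*(-51) = 106*(-51) = -5406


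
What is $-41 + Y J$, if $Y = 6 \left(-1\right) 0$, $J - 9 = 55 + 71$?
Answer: $-41$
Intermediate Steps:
$J = 135$ ($J = 9 + \left(55 + 71\right) = 9 + 126 = 135$)
$Y = 0$ ($Y = \left(-6\right) 0 = 0$)
$-41 + Y J = -41 + 0 \cdot 135 = -41 + 0 = -41$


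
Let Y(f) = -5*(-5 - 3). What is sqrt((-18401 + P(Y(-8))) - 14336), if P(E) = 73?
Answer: 2*I*sqrt(8166) ≈ 180.73*I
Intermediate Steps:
Y(f) = 40 (Y(f) = -5*(-8) = 40)
sqrt((-18401 + P(Y(-8))) - 14336) = sqrt((-18401 + 73) - 14336) = sqrt(-18328 - 14336) = sqrt(-32664) = 2*I*sqrt(8166)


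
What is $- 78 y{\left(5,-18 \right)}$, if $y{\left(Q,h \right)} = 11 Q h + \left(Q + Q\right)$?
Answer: $76440$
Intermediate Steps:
$y{\left(Q,h \right)} = 2 Q + 11 Q h$ ($y{\left(Q,h \right)} = 11 Q h + 2 Q = 2 Q + 11 Q h$)
$- 78 y{\left(5,-18 \right)} = - 78 \cdot 5 \left(2 + 11 \left(-18\right)\right) = - 78 \cdot 5 \left(2 - 198\right) = - 78 \cdot 5 \left(-196\right) = \left(-78\right) \left(-980\right) = 76440$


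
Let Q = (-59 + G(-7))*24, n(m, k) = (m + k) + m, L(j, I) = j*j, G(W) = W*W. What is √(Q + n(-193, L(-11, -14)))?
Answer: I*√505 ≈ 22.472*I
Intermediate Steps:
G(W) = W²
L(j, I) = j²
n(m, k) = k + 2*m (n(m, k) = (k + m) + m = k + 2*m)
Q = -240 (Q = (-59 + (-7)²)*24 = (-59 + 49)*24 = -10*24 = -240)
√(Q + n(-193, L(-11, -14))) = √(-240 + ((-11)² + 2*(-193))) = √(-240 + (121 - 386)) = √(-240 - 265) = √(-505) = I*√505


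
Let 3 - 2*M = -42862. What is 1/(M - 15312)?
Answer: 2/12241 ≈ 0.00016339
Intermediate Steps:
M = 42865/2 (M = 3/2 - ½*(-42862) = 3/2 + 21431 = 42865/2 ≈ 21433.)
1/(M - 15312) = 1/(42865/2 - 15312) = 1/(12241/2) = 2/12241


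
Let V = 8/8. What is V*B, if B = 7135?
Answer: 7135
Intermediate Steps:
V = 1 (V = 8*(⅛) = 1)
V*B = 1*7135 = 7135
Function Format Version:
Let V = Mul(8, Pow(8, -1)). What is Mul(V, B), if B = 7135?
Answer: 7135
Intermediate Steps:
V = 1 (V = Mul(8, Rational(1, 8)) = 1)
Mul(V, B) = Mul(1, 7135) = 7135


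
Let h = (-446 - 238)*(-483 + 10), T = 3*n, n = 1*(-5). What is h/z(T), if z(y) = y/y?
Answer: 323532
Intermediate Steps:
n = -5
T = -15 (T = 3*(-5) = -15)
h = 323532 (h = -684*(-473) = 323532)
z(y) = 1
h/z(T) = 323532/1 = 323532*1 = 323532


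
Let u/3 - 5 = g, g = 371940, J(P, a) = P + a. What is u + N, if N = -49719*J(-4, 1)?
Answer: 1264992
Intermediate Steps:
u = 1115835 (u = 15 + 3*371940 = 15 + 1115820 = 1115835)
N = 149157 (N = -49719*(-4 + 1) = -49719*(-3) = 149157)
u + N = 1115835 + 149157 = 1264992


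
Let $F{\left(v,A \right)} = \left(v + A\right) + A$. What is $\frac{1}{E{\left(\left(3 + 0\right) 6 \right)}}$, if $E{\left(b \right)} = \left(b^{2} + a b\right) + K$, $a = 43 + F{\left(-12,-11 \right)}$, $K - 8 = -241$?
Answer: $\frac{1}{253} \approx 0.0039526$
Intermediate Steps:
$F{\left(v,A \right)} = v + 2 A$ ($F{\left(v,A \right)} = \left(A + v\right) + A = v + 2 A$)
$K = -233$ ($K = 8 - 241 = -233$)
$a = 9$ ($a = 43 + \left(-12 + 2 \left(-11\right)\right) = 43 - 34 = 9$)
$E{\left(b \right)} = -233 + b^{2} + 9 b$ ($E{\left(b \right)} = \left(b^{2} + 9 b\right) - 233 = -233 + b^{2} + 9 b$)
$\frac{1}{E{\left(\left(3 + 0\right) 6 \right)}} = \frac{1}{-233 + \left(\left(3 + 0\right) 6\right)^{2} + 9 \left(3 + 0\right) 6} = \frac{1}{-233 + \left(3 \cdot 6\right)^{2} + 9 \cdot 3 \cdot 6} = \frac{1}{-233 + 18^{2} + 9 \cdot 18} = \frac{1}{-233 + 324 + 162} = \frac{1}{253}$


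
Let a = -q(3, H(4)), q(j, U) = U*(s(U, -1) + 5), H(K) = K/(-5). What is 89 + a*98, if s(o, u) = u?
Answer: 2013/5 ≈ 402.60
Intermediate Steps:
H(K) = -K/5 (H(K) = K*(-⅕) = -K/5)
q(j, U) = 4*U (q(j, U) = U*(-1 + 5) = U*4 = 4*U)
a = 16/5 (a = -4*(-⅕*4) = -4*(-4)/5 = -1*(-16/5) = 16/5 ≈ 3.2000)
89 + a*98 = 89 + (16/5)*98 = 89 + 1568/5 = 2013/5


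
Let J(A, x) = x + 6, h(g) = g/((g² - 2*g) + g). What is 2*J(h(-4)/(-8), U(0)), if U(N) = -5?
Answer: 2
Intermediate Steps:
h(g) = g/(g² - g)
J(A, x) = 6 + x
2*J(h(-4)/(-8), U(0)) = 2*(6 - 5) = 2*1 = 2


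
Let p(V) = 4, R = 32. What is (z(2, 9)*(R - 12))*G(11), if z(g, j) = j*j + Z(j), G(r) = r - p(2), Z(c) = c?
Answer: 12600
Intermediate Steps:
G(r) = -4 + r (G(r) = r - 1*4 = r - 4 = -4 + r)
z(g, j) = j + j² (z(g, j) = j*j + j = j² + j = j + j²)
(z(2, 9)*(R - 12))*G(11) = ((9*(1 + 9))*(32 - 12))*(-4 + 11) = ((9*10)*20)*7 = (90*20)*7 = 1800*7 = 12600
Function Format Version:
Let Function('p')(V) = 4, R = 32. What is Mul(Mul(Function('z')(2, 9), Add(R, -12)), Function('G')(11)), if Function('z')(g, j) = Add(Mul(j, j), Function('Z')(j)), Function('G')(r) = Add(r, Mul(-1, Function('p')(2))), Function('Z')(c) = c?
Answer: 12600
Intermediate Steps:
Function('G')(r) = Add(-4, r) (Function('G')(r) = Add(r, Mul(-1, 4)) = Add(r, -4) = Add(-4, r))
Function('z')(g, j) = Add(j, Pow(j, 2)) (Function('z')(g, j) = Add(Mul(j, j), j) = Add(Pow(j, 2), j) = Add(j, Pow(j, 2)))
Mul(Mul(Function('z')(2, 9), Add(R, -12)), Function('G')(11)) = Mul(Mul(Mul(9, Add(1, 9)), Add(32, -12)), Add(-4, 11)) = Mul(Mul(Mul(9, 10), 20), 7) = Mul(Mul(90, 20), 7) = Mul(1800, 7) = 12600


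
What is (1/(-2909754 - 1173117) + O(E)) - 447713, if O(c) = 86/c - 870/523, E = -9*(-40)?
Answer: -57361392345177347/128120491980 ≈ -4.4771e+5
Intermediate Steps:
E = 360
O(c) = -870/523 + 86/c (O(c) = 86/c - 870*1/523 = 86/c - 870/523 = -870/523 + 86/c)
(1/(-2909754 - 1173117) + O(E)) - 447713 = (1/(-2909754 - 1173117) + (-870/523 + 86/360)) - 447713 = (1/(-4082871) + (-870/523 + 86*(1/360))) - 447713 = (-1/4082871 + (-870/523 + 43/180)) - 447713 = (-1/4082871 - 134111/94140) - 447713 = -182519335607/128120491980 - 447713 = -57361392345177347/128120491980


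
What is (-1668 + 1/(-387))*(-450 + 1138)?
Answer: -10328272/9 ≈ -1.1476e+6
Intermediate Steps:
(-1668 + 1/(-387))*(-450 + 1138) = (-1668 - 1/387)*688 = -645517/387*688 = -10328272/9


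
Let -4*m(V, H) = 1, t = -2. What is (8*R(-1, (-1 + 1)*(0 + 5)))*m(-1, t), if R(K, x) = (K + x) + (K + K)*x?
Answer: 2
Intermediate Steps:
m(V, H) = -¼ (m(V, H) = -¼*1 = -¼)
R(K, x) = K + x + 2*K*x (R(K, x) = (K + x) + (2*K)*x = (K + x) + 2*K*x = K + x + 2*K*x)
(8*R(-1, (-1 + 1)*(0 + 5)))*m(-1, t) = (8*(-1 + (-1 + 1)*(0 + 5) + 2*(-1)*((-1 + 1)*(0 + 5))))*(-¼) = (8*(-1 + 0*5 + 2*(-1)*(0*5)))*(-¼) = (8*(-1 + 0 + 2*(-1)*0))*(-¼) = (8*(-1 + 0 + 0))*(-¼) = (8*(-1))*(-¼) = -8*(-¼) = 2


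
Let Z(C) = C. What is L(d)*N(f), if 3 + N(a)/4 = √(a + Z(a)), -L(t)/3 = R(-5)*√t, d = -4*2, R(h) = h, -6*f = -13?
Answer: 40*I*√2*(-9 + √39) ≈ -155.85*I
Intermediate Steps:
f = 13/6 (f = -⅙*(-13) = 13/6 ≈ 2.1667)
d = -8
L(t) = 15*√t (L(t) = -(-15)*√t = 15*√t)
N(a) = -12 + 4*√2*√a (N(a) = -12 + 4*√(a + a) = -12 + 4*√(2*a) = -12 + 4*(√2*√a) = -12 + 4*√2*√a)
L(d)*N(f) = (15*√(-8))*(-12 + 4*√2*√(13/6)) = (15*(2*I*√2))*(-12 + 4*√2*(√78/6)) = (30*I*√2)*(-12 + 4*√39/3) = 30*I*√2*(-12 + 4*√39/3)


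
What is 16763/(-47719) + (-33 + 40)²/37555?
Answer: -89599462/256012435 ≈ -0.34998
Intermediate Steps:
16763/(-47719) + (-33 + 40)²/37555 = 16763*(-1/47719) + 7²*(1/37555) = -16763/47719 + 49*(1/37555) = -16763/47719 + 7/5365 = -89599462/256012435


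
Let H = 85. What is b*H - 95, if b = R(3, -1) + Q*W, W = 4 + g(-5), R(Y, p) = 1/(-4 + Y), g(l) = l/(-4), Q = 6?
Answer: 4995/2 ≈ 2497.5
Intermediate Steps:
g(l) = -l/4 (g(l) = l*(-1/4) = -l/4)
W = 21/4 (W = 4 - 1/4*(-5) = 4 + 5/4 = 21/4 ≈ 5.2500)
b = 61/2 (b = 1/(-4 + 3) + 6*(21/4) = 1/(-1) + 63/2 = -1 + 63/2 = 61/2 ≈ 30.500)
b*H - 95 = (61/2)*85 - 95 = 5185/2 - 95 = 4995/2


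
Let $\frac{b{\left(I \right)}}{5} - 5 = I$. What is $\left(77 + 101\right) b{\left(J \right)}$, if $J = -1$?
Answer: $3560$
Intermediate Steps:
$b{\left(I \right)} = 25 + 5 I$
$\left(77 + 101\right) b{\left(J \right)} = \left(77 + 101\right) \left(25 + 5 \left(-1\right)\right) = 178 \left(25 - 5\right) = 178 \cdot 20 = 3560$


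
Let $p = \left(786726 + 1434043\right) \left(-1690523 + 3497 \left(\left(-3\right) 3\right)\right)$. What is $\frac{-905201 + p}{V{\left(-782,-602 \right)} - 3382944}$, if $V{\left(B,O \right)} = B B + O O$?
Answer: $\frac{3824156240125}{2409016} \approx 1.5874 \cdot 10^{6}$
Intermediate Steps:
$p = -3824155334924$ ($p = 2220769 \left(-1690523 + 3497 \left(-9\right)\right) = 2220769 \left(-1690523 - 31473\right) = 2220769 \left(-1721996\right) = -3824155334924$)
$V{\left(B,O \right)} = B^{2} + O^{2}$
$\frac{-905201 + p}{V{\left(-782,-602 \right)} - 3382944} = \frac{-905201 - 3824155334924}{\left(\left(-782\right)^{2} + \left(-602\right)^{2}\right) - 3382944} = - \frac{3824156240125}{\left(611524 + 362404\right) - 3382944} = - \frac{3824156240125}{973928 - 3382944} = - \frac{3824156240125}{-2409016} = \left(-3824156240125\right) \left(- \frac{1}{2409016}\right) = \frac{3824156240125}{2409016}$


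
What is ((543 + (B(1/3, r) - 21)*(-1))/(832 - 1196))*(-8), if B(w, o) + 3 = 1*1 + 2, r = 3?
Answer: 1128/91 ≈ 12.396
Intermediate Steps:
B(w, o) = 0 (B(w, o) = -3 + (1*1 + 2) = -3 + (1 + 2) = -3 + 3 = 0)
((543 + (B(1/3, r) - 21)*(-1))/(832 - 1196))*(-8) = ((543 + (0 - 21)*(-1))/(832 - 1196))*(-8) = ((543 - 21*(-1))/(-364))*(-8) = ((543 + 21)*(-1/364))*(-8) = (564*(-1/364))*(-8) = -141/91*(-8) = 1128/91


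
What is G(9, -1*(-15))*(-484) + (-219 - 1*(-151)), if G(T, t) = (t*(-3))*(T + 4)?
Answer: 283072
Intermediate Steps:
G(T, t) = -3*t*(4 + T) (G(T, t) = (-3*t)*(4 + T) = -3*t*(4 + T))
G(9, -1*(-15))*(-484) + (-219 - 1*(-151)) = -3*(-1*(-15))*(4 + 9)*(-484) + (-219 - 1*(-151)) = -3*15*13*(-484) + (-219 + 151) = -585*(-484) - 68 = 283140 - 68 = 283072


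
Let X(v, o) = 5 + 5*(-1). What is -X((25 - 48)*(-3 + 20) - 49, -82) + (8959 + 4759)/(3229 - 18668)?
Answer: -13718/15439 ≈ -0.88853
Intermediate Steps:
X(v, o) = 0 (X(v, o) = 5 - 5 = 0)
-X((25 - 48)*(-3 + 20) - 49, -82) + (8959 + 4759)/(3229 - 18668) = -1*0 + (8959 + 4759)/(3229 - 18668) = 0 + 13718/(-15439) = 0 + 13718*(-1/15439) = 0 - 13718/15439 = -13718/15439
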